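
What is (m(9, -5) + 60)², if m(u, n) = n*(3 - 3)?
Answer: 3600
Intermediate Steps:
m(u, n) = 0 (m(u, n) = n*0 = 0)
(m(9, -5) + 60)² = (0 + 60)² = 60² = 3600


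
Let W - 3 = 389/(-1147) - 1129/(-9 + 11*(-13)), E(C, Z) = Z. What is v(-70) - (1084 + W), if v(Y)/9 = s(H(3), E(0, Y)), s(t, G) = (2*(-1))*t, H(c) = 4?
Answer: -203300531/174344 ≈ -1166.1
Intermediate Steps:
s(t, G) = -2*t
v(Y) = -72 (v(Y) = 9*(-2*4) = 9*(-8) = -72)
W = 1758867/174344 (W = 3 + (389/(-1147) - 1129/(-9 + 11*(-13))) = 3 + (389*(-1/1147) - 1129/(-9 - 143)) = 3 + (-389/1147 - 1129/(-152)) = 3 + (-389/1147 - 1129*(-1/152)) = 3 + (-389/1147 + 1129/152) = 3 + 1235835/174344 = 1758867/174344 ≈ 10.088)
v(-70) - (1084 + W) = -72 - (1084 + 1758867/174344) = -72 - 1*190747763/174344 = -72 - 190747763/174344 = -203300531/174344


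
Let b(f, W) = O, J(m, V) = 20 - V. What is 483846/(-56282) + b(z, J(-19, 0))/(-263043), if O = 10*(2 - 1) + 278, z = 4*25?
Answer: -7071584033/822477007 ≈ -8.5979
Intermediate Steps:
z = 100
O = 288 (O = 10*1 + 278 = 10 + 278 = 288)
b(f, W) = 288
483846/(-56282) + b(z, J(-19, 0))/(-263043) = 483846/(-56282) + 288/(-263043) = 483846*(-1/56282) + 288*(-1/263043) = -241923/28141 - 32/29227 = -7071584033/822477007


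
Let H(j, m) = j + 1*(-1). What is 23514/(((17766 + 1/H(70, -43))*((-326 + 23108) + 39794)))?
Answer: 811233/38354551240 ≈ 2.1151e-5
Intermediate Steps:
H(j, m) = -1 + j (H(j, m) = j - 1 = -1 + j)
23514/(((17766 + 1/H(70, -43))*((-326 + 23108) + 39794))) = 23514/(((17766 + 1/(-1 + 70))*((-326 + 23108) + 39794))) = 23514/(((17766 + 1/69)*(22782 + 39794))) = 23514/(((17766 + 1/69)*62576)) = 23514/(((1225855/69)*62576)) = 23514/(76709102480/69) = 23514*(69/76709102480) = 811233/38354551240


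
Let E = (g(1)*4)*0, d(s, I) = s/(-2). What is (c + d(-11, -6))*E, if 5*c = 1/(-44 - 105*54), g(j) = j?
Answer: 0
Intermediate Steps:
d(s, I) = -s/2 (d(s, I) = s*(-1/2) = -s/2)
c = -1/40230 (c = (1/(-44 - 105*54))/5 = ((1/54)/(-149))/5 = (-1/149*1/54)/5 = (1/5)*(-1/8046) = -1/40230 ≈ -2.4857e-5)
E = 0 (E = (1*4)*0 = 4*0 = 0)
(c + d(-11, -6))*E = (-1/40230 - 1/2*(-11))*0 = (-1/40230 + 11/2)*0 = (110632/20115)*0 = 0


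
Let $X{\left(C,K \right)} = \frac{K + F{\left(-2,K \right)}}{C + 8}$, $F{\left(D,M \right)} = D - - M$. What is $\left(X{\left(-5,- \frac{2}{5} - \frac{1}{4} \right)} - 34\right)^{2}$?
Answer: $\frac{123201}{100} \approx 1232.0$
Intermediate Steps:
$F{\left(D,M \right)} = D + M$
$X{\left(C,K \right)} = \frac{-2 + 2 K}{8 + C}$ ($X{\left(C,K \right)} = \frac{K + \left(-2 + K\right)}{C + 8} = \frac{-2 + 2 K}{8 + C}$)
$\left(X{\left(-5,- \frac{2}{5} - \frac{1}{4} \right)} - 34\right)^{2} = \left(\frac{2 \left(-1 - \left(\frac{1}{4} + \frac{2}{5}\right)\right)}{8 - 5} - 34\right)^{2} = \left(\frac{2 \left(-1 - \frac{13}{20}\right)}{3} - 34\right)^{2} = \left(2 \cdot \frac{1}{3} \left(-1 - \frac{13}{20}\right) - 34\right)^{2} = \left(2 \cdot \frac{1}{3} \left(- \frac{33}{20}\right) - 34\right)^{2} = \left(- \frac{11}{10} - 34\right)^{2} = \left(- \frac{351}{10}\right)^{2} = \frac{123201}{100}$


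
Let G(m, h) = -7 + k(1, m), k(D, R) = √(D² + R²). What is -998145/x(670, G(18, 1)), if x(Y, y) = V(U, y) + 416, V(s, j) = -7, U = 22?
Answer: -998145/409 ≈ -2440.5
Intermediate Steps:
G(m, h) = -7 + √(1 + m²) (G(m, h) = -7 + √(1² + m²) = -7 + √(1 + m²))
x(Y, y) = 409 (x(Y, y) = -7 + 416 = 409)
-998145/x(670, G(18, 1)) = -998145/409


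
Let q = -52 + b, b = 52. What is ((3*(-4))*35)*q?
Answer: 0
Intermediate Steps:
q = 0 (q = -52 + 52 = 0)
((3*(-4))*35)*q = ((3*(-4))*35)*0 = -12*35*0 = -420*0 = 0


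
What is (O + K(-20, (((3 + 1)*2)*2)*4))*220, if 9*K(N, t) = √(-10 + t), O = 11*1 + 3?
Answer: 3080 + 220*√6/3 ≈ 3259.6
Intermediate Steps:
O = 14 (O = 11 + 3 = 14)
K(N, t) = √(-10 + t)/9
(O + K(-20, (((3 + 1)*2)*2)*4))*220 = (14 + √(-10 + (((3 + 1)*2)*2)*4)/9)*220 = (14 + √(-10 + ((4*2)*2)*4)/9)*220 = (14 + √(-10 + (8*2)*4)/9)*220 = (14 + √(-10 + 16*4)/9)*220 = (14 + √(-10 + 64)/9)*220 = (14 + √54/9)*220 = (14 + (3*√6)/9)*220 = (14 + √6/3)*220 = 3080 + 220*√6/3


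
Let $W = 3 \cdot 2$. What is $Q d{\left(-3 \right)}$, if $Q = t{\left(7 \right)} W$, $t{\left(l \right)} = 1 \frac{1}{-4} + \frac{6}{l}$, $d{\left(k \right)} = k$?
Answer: $- \frac{153}{14} \approx -10.929$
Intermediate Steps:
$W = 6$
$t{\left(l \right)} = - \frac{1}{4} + \frac{6}{l}$ ($t{\left(l \right)} = 1 \left(- \frac{1}{4}\right) + \frac{6}{l} = - \frac{1}{4} + \frac{6}{l}$)
$Q = \frac{51}{14}$ ($Q = \frac{24 - 7}{4 \cdot 7} \cdot 6 = \frac{1}{4} \cdot \frac{1}{7} \left(24 - 7\right) 6 = \frac{1}{4} \cdot \frac{1}{7} \cdot 17 \cdot 6 = \frac{17}{28} \cdot 6 = \frac{51}{14} \approx 3.6429$)
$Q d{\left(-3 \right)} = \frac{51}{14} \left(-3\right) = - \frac{153}{14}$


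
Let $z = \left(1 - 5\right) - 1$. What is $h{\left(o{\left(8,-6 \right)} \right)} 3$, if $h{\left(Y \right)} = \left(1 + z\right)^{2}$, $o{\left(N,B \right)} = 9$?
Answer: $48$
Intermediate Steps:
$z = -5$ ($z = -4 - 1 = -5$)
$h{\left(Y \right)} = 16$ ($h{\left(Y \right)} = \left(1 - 5\right)^{2} = \left(-4\right)^{2} = 16$)
$h{\left(o{\left(8,-6 \right)} \right)} 3 = 16 \cdot 3 = 48$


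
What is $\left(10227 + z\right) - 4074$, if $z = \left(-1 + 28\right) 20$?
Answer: $6693$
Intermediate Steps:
$z = 540$ ($z = 27 \cdot 20 = 540$)
$\left(10227 + z\right) - 4074 = \left(10227 + 540\right) - 4074 = 10767 - 4074 = 6693$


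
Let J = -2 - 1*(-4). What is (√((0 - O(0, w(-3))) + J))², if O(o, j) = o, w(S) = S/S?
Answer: 2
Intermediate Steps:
w(S) = 1
J = 2 (J = -2 + 4 = 2)
(√((0 - O(0, w(-3))) + J))² = (√((0 - 1*0) + 2))² = (√((0 + 0) + 2))² = (√(0 + 2))² = (√2)² = 2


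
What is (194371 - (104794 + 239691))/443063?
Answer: -150114/443063 ≈ -0.33881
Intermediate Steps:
(194371 - (104794 + 239691))/443063 = (194371 - 1*344485)*(1/443063) = (194371 - 344485)*(1/443063) = -150114*1/443063 = -150114/443063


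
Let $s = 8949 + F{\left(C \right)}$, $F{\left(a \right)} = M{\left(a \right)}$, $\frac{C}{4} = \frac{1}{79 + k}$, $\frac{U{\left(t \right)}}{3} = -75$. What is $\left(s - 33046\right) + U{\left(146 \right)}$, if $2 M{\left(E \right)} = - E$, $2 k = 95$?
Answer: $- \frac{6153470}{253} \approx -24322.0$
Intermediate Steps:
$k = \frac{95}{2}$ ($k = \frac{1}{2} \cdot 95 = \frac{95}{2} \approx 47.5$)
$U{\left(t \right)} = -225$ ($U{\left(t \right)} = 3 \left(-75\right) = -225$)
$C = \frac{8}{253}$ ($C = \frac{4}{79 + \frac{95}{2}} = \frac{4}{\frac{253}{2}} = 4 \cdot \frac{2}{253} = \frac{8}{253} \approx 0.031621$)
$M{\left(E \right)} = - \frac{E}{2}$ ($M{\left(E \right)} = \frac{\left(-1\right) E}{2} = - \frac{E}{2}$)
$F{\left(a \right)} = - \frac{a}{2}$
$s = \frac{2264093}{253}$ ($s = 8949 - \frac{4}{253} = \frac{2264093}{253} \approx 8949.0$)
$\left(s - 33046\right) + U{\left(146 \right)} = \left(\frac{2264093}{253} - 33046\right) - 225 = - \frac{6096545}{253} - 225 = - \frac{6153470}{253}$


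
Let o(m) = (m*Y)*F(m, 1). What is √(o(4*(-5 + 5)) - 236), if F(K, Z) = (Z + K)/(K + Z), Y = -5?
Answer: 2*I*√59 ≈ 15.362*I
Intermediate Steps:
F(K, Z) = 1 (F(K, Z) = (K + Z)/(K + Z) = 1)
o(m) = -5*m (o(m) = (m*(-5))*1 = -5*m*1 = -5*m)
√(o(4*(-5 + 5)) - 236) = √(-20*(-5 + 5) - 236) = √(-20*0 - 236) = √(-5*0 - 236) = √(0 - 236) = √(-236) = 2*I*√59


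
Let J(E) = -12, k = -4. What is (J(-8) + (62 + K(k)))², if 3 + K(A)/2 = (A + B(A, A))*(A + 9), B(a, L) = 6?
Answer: 4096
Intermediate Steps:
K(A) = -6 + 2*(6 + A)*(9 + A) (K(A) = -6 + 2*((A + 6)*(A + 9)) = -6 + 2*((6 + A)*(9 + A)) = -6 + 2*(6 + A)*(9 + A))
(J(-8) + (62 + K(k)))² = (-12 + (62 + (102 + 2*(-4)² + 30*(-4))))² = (-12 + (62 + (102 + 2*16 - 120)))² = (-12 + (62 + (102 + 32 - 120)))² = (-12 + (62 + 14))² = (-12 + 76)² = 64² = 4096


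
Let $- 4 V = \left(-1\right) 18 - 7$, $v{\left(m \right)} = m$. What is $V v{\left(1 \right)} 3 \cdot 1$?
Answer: $\frac{75}{4} \approx 18.75$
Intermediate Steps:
$V = \frac{25}{4}$ ($V = - \frac{\left(-1\right) 18 - 7}{4} = - \frac{-18 - 7}{4} = \left(- \frac{1}{4}\right) \left(-25\right) = \frac{25}{4} \approx 6.25$)
$V v{\left(1 \right)} 3 \cdot 1 = \frac{25 \cdot 1 \cdot 3 \cdot 1}{4} = \frac{25 \cdot 3 \cdot 1}{4} = \frac{25}{4} \cdot 3 = \frac{75}{4}$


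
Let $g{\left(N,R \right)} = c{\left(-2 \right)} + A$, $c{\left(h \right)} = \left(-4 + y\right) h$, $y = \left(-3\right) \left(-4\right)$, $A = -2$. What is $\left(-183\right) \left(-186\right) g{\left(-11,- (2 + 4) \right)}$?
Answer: $-612684$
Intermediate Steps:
$y = 12$
$c{\left(h \right)} = 8 h$ ($c{\left(h \right)} = \left(-4 + 12\right) h = 8 h$)
$g{\left(N,R \right)} = -18$ ($g{\left(N,R \right)} = 8 \left(-2\right) - 2 = -16 - 2 = -18$)
$\left(-183\right) \left(-186\right) g{\left(-11,- (2 + 4) \right)} = \left(-183\right) \left(-186\right) \left(-18\right) = 34038 \left(-18\right) = -612684$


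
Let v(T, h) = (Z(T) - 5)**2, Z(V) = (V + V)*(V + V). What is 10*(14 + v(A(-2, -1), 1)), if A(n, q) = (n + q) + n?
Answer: 90390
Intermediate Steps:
Z(V) = 4*V**2 (Z(V) = (2*V)*(2*V) = 4*V**2)
A(n, q) = q + 2*n
v(T, h) = (-5 + 4*T**2)**2 (v(T, h) = (4*T**2 - 5)**2 = (-5 + 4*T**2)**2)
10*(14 + v(A(-2, -1), 1)) = 10*(14 + (-5 + 4*(-1 + 2*(-2))**2)**2) = 10*(14 + (-5 + 4*(-1 - 4)**2)**2) = 10*(14 + (-5 + 4*(-5)**2)**2) = 10*(14 + (-5 + 4*25)**2) = 10*(14 + (-5 + 100)**2) = 10*(14 + 95**2) = 10*(14 + 9025) = 10*9039 = 90390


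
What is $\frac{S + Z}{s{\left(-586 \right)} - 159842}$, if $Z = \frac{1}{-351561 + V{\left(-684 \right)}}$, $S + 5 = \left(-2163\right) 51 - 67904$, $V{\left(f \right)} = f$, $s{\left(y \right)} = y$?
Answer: $\frac{62777808391}{56509960860} \approx 1.1109$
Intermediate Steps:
$S = -178222$ ($S = -5 - 178217 = -178222$)
$Z = - \frac{1}{352245}$ ($Z = \frac{1}{-351561 - 684} = \frac{1}{-352245} = - \frac{1}{352245} \approx -2.8389 \cdot 10^{-6}$)
$\frac{S + Z}{s{\left(-586 \right)} - 159842} = \frac{-178222 - \frac{1}{352245}}{-586 - 159842} = - \frac{62777808391}{352245 \left(-586 - 159842\right)} = - \frac{62777808391}{352245 \left(-160428\right)} = \left(- \frac{62777808391}{352245}\right) \left(- \frac{1}{160428}\right) = \frac{62777808391}{56509960860}$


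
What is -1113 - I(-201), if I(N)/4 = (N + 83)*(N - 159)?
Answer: -171033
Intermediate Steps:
I(N) = 4*(-159 + N)*(83 + N) (I(N) = 4*((N + 83)*(N - 159)) = 4*((83 + N)*(-159 + N)) = 4*((-159 + N)*(83 + N)) = 4*(-159 + N)*(83 + N))
-1113 - I(-201) = -1113 - (-52788 - 304*(-201) + 4*(-201)²) = -1113 - (-52788 + 61104 + 4*40401) = -1113 - (-52788 + 61104 + 161604) = -1113 - 1*169920 = -1113 - 169920 = -171033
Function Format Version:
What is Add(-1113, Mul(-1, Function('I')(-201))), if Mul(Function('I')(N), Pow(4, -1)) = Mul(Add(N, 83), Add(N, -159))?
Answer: -171033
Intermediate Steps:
Function('I')(N) = Mul(4, Add(-159, N), Add(83, N)) (Function('I')(N) = Mul(4, Mul(Add(N, 83), Add(N, -159))) = Mul(4, Mul(Add(83, N), Add(-159, N))) = Mul(4, Mul(Add(-159, N), Add(83, N))) = Mul(4, Add(-159, N), Add(83, N)))
Add(-1113, Mul(-1, Function('I')(-201))) = Add(-1113, Mul(-1, Add(-52788, Mul(-304, -201), Mul(4, Pow(-201, 2))))) = Add(-1113, Mul(-1, Add(-52788, 61104, Mul(4, 40401)))) = Add(-1113, Mul(-1, Add(-52788, 61104, 161604))) = Add(-1113, Mul(-1, 169920)) = Add(-1113, -169920) = -171033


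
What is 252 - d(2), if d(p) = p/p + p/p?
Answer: 250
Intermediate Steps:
d(p) = 2 (d(p) = 1 + 1 = 2)
252 - d(2) = 252 - 1*2 = 252 - 2 = 250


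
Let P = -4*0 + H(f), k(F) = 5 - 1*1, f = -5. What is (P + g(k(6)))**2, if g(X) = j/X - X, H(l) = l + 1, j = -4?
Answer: 81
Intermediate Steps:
k(F) = 4 (k(F) = 5 - 1 = 4)
H(l) = 1 + l
g(X) = -X - 4/X (g(X) = -4/X - X = -X - 4/X)
P = -4 (P = -4*0 + (1 - 5) = 0 - 4 = -4)
(P + g(k(6)))**2 = (-4 + (-1*4 - 4/4))**2 = (-4 + (-4 - 4*1/4))**2 = (-4 + (-4 - 1))**2 = (-4 - 5)**2 = (-9)**2 = 81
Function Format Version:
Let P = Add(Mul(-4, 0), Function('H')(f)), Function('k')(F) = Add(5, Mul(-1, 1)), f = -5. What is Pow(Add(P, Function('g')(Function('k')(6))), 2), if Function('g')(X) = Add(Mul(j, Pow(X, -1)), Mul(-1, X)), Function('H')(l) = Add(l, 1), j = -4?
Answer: 81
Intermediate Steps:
Function('k')(F) = 4 (Function('k')(F) = Add(5, -1) = 4)
Function('H')(l) = Add(1, l)
Function('g')(X) = Add(Mul(-1, X), Mul(-4, Pow(X, -1))) (Function('g')(X) = Add(Mul(-4, Pow(X, -1)), Mul(-1, X)) = Add(Mul(-1, X), Mul(-4, Pow(X, -1))))
P = -4 (P = Add(Mul(-4, 0), Add(1, -5)) = Add(0, -4) = -4)
Pow(Add(P, Function('g')(Function('k')(6))), 2) = Pow(Add(-4, Add(Mul(-1, 4), Mul(-4, Pow(4, -1)))), 2) = Pow(Add(-4, Add(-4, Mul(-4, Rational(1, 4)))), 2) = Pow(Add(-4, Add(-4, -1)), 2) = Pow(Add(-4, -5), 2) = Pow(-9, 2) = 81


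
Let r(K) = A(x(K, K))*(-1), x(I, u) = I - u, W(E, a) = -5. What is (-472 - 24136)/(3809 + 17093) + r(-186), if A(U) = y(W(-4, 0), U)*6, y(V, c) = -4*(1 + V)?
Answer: -1015600/10451 ≈ -97.177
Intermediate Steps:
y(V, c) = -4 - 4*V
A(U) = 96 (A(U) = (-4 - 4*(-5))*6 = (-4 + 20)*6 = 16*6 = 96)
r(K) = -96 (r(K) = 96*(-1) = -96)
(-472 - 24136)/(3809 + 17093) + r(-186) = (-472 - 24136)/(3809 + 17093) - 96 = -24608/20902 - 96 = -24608*1/20902 - 96 = -12304/10451 - 96 = -1015600/10451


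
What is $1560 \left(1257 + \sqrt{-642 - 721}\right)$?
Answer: $1960920 + 1560 i \sqrt{1363} \approx 1.9609 \cdot 10^{6} + 57593.0 i$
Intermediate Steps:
$1560 \left(1257 + \sqrt{-642 - 721}\right) = 1560 \left(1257 + \sqrt{-1363}\right) = 1560 \left(1257 + i \sqrt{1363}\right) = 1960920 + 1560 i \sqrt{1363}$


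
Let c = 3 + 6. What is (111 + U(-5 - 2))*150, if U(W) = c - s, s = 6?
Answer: 17100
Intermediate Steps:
c = 9
U(W) = 3 (U(W) = 9 - 1*6 = 9 - 6 = 3)
(111 + U(-5 - 2))*150 = (111 + 3)*150 = 114*150 = 17100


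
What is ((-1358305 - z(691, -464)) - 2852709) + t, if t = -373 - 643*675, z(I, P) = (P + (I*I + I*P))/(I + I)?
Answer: -6420115777/1382 ≈ -4.6455e+6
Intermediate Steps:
z(I, P) = (P + I² + I*P)/(2*I) (z(I, P) = (P + (I² + I*P))/((2*I)) = (P + I² + I*P)*(1/(2*I)) = (P + I² + I*P)/(2*I))
t = -434398 (t = -373 - 434025 = -434398)
((-1358305 - z(691, -464)) - 2852709) + t = ((-1358305 - (-464 + 691*(691 - 464))/(2*691)) - 2852709) - 434398 = ((-1358305 - (-464 + 691*227)/(2*691)) - 2852709) - 434398 = ((-1358305 - (-464 + 156857)/(2*691)) - 2852709) - 434398 = ((-1358305 - 156393/(2*691)) - 2852709) - 434398 = ((-1358305 - 1*156393/1382) - 2852709) - 434398 = ((-1358305 - 156393/1382) - 2852709) - 434398 = (-1877333903/1382 - 2852709) - 434398 = -5819777741/1382 - 434398 = -6420115777/1382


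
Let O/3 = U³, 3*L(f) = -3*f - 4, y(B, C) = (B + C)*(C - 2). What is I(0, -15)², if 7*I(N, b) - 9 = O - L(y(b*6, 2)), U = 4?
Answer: 368449/441 ≈ 835.49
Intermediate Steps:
y(B, C) = (-2 + C)*(B + C) (y(B, C) = (B + C)*(-2 + C) = (-2 + C)*(B + C))
L(f) = -4/3 - f (L(f) = (-3*f - 4)/3 = (-4 - 3*f)/3 = -4/3 - f)
O = 192 (O = 3*4³ = 3*64 = 192)
I(N, b) = 607/21 (I(N, b) = 9/7 + (192 - (-4/3 - (2² - 2*b*6 - 2*2 + (b*6)*2)))/7 = 9/7 + (192 - (-4/3 - (4 - 12*b - 4 + (6*b)*2)))/7 = 9/7 + (192 - (-4/3 - (4 - 12*b - 4 + 12*b)))/7 = 9/7 + (192 - (-4/3 - 1*0))/7 = 9/7 + (192 - (-4/3 + 0))/7 = 9/7 + (192 - 1*(-4/3))/7 = 9/7 + (192 + 4/3)/7 = 9/7 + (⅐)*(580/3) = 9/7 + 580/21 = 607/21)
I(0, -15)² = (607/21)² = 368449/441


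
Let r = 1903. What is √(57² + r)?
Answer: 4*√322 ≈ 71.777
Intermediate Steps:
√(57² + r) = √(57² + 1903) = √(3249 + 1903) = √5152 = 4*√322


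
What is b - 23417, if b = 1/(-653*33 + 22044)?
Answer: -11591414/495 ≈ -23417.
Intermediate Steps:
b = 1/495 (b = 1/(-21549 + 22044) = 1/495 ≈ 0.0020202)
b - 23417 = 1/495 - 23417 = -11591414/495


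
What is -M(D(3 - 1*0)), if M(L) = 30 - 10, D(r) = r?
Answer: -20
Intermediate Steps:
M(L) = 20
-M(D(3 - 1*0)) = -1*20 = -20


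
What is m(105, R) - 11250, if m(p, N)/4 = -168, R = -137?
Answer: -11922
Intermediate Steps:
m(p, N) = -672 (m(p, N) = 4*(-168) = -672)
m(105, R) - 11250 = -672 - 11250 = -11922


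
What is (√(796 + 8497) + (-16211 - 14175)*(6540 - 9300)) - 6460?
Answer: 83858900 + √9293 ≈ 8.3859e+7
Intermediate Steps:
(√(796 + 8497) + (-16211 - 14175)*(6540 - 9300)) - 6460 = (√9293 - 30386*(-2760)) - 6460 = (√9293 + 83865360) - 6460 = (83865360 + √9293) - 6460 = 83858900 + √9293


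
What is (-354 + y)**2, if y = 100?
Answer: 64516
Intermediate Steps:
(-354 + y)**2 = (-354 + 100)**2 = (-254)**2 = 64516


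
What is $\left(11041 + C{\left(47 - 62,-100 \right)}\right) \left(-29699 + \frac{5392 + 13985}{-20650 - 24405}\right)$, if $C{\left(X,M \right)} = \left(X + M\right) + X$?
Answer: $- \frac{14600094445842}{45055} \approx -3.2405 \cdot 10^{8}$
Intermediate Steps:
$C{\left(X,M \right)} = M + 2 X$ ($C{\left(X,M \right)} = \left(M + X\right) + X = M + 2 X$)
$\left(11041 + C{\left(47 - 62,-100 \right)}\right) \left(-29699 + \frac{5392 + 13985}{-20650 - 24405}\right) = \left(11041 - \left(100 - 2 \left(47 - 62\right)\right)\right) \left(-29699 + \frac{5392 + 13985}{-20650 - 24405}\right) = \left(11041 + \left(-100 + 2 \left(-15\right)\right)\right) \left(-29699 + \frac{19377}{-45055}\right) = \left(11041 - 130\right) \left(-29699 + 19377 \left(- \frac{1}{45055}\right)\right) = \left(11041 - 130\right) \left(-29699 - \frac{19377}{45055}\right) = 10911 \left(- \frac{1338107822}{45055}\right) = - \frac{14600094445842}{45055}$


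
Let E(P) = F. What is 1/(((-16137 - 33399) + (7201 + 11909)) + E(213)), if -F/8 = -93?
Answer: -1/29682 ≈ -3.3690e-5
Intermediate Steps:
F = 744 (F = -8*(-93) = 744)
E(P) = 744
1/(((-16137 - 33399) + (7201 + 11909)) + E(213)) = 1/(((-16137 - 33399) + (7201 + 11909)) + 744) = 1/((-49536 + 19110) + 744) = 1/(-30426 + 744) = 1/(-29682) = -1/29682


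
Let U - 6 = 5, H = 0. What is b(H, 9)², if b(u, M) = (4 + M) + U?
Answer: 576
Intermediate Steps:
U = 11 (U = 6 + 5 = 11)
b(u, M) = 15 + M (b(u, M) = (4 + M) + 11 = 15 + M)
b(H, 9)² = (15 + 9)² = 24² = 576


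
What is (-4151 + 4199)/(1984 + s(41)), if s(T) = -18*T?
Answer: 24/623 ≈ 0.038523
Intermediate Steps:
(-4151 + 4199)/(1984 + s(41)) = (-4151 + 4199)/(1984 - 18*41) = 48/(1984 - 738) = 48/1246 = 48*(1/1246) = 24/623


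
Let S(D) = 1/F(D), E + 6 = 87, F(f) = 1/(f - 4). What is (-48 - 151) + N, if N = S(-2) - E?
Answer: -286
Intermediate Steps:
F(f) = 1/(-4 + f)
E = 81 (E = -6 + 87 = 81)
S(D) = -4 + D (S(D) = 1/(1/(-4 + D)) = -4 + D)
N = -87 (N = (-4 - 2) - 1*81 = -6 - 81 = -87)
(-48 - 151) + N = (-48 - 151) - 87 = -199 - 87 = -286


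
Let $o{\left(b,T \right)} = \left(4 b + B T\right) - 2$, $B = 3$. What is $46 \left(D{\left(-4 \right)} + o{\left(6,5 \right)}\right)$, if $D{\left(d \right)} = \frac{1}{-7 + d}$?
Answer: $\frac{18676}{11} \approx 1697.8$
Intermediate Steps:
$o{\left(b,T \right)} = -2 + 3 T + 4 b$ ($o{\left(b,T \right)} = \left(4 b + 3 T\right) - 2 = \left(3 T + 4 b\right) - 2 = -2 + 3 T + 4 b$)
$46 \left(D{\left(-4 \right)} + o{\left(6,5 \right)}\right) = 46 \left(\frac{1}{-7 - 4} + \left(-2 + 3 \cdot 5 + 4 \cdot 6\right)\right) = 46 \left(\frac{1}{-11} + \left(-2 + 15 + 24\right)\right) = 46 \left(- \frac{1}{11} + 37\right) = 46 \cdot \frac{406}{11} = \frac{18676}{11}$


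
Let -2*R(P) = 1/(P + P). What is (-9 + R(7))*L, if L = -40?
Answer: 2530/7 ≈ 361.43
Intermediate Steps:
R(P) = -1/(4*P) (R(P) = -1/(2*(P + P)) = -1/(2*P)/2 = -1/(4*P))
(-9 + R(7))*L = (-9 - 1/4/7)*(-40) = (-9 - 1/4*1/7)*(-40) = (-9 - 1/28)*(-40) = -253/28*(-40) = 2530/7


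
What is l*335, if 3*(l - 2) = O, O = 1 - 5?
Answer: 670/3 ≈ 223.33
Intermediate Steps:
O = -4
l = 2/3 (l = 2 + (1/3)*(-4) = 2 - 4/3 = 2/3 ≈ 0.66667)
l*335 = (2/3)*335 = 670/3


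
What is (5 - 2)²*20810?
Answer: 187290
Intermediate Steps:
(5 - 2)²*20810 = 3²*20810 = 9*20810 = 187290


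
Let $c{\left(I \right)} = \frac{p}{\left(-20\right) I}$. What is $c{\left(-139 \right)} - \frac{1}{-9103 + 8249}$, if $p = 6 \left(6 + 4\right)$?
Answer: $\frac{2701}{118706} \approx 0.022754$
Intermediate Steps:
$p = 60$ ($p = 6 \cdot 10 = 60$)
$c{\left(I \right)} = - \frac{3}{I}$ ($c{\left(I \right)} = \frac{60}{\left(-20\right) I} = 60 \left(- \frac{1}{20 I}\right) = - \frac{3}{I}$)
$c{\left(-139 \right)} - \frac{1}{-9103 + 8249} = - \frac{3}{-139} - \frac{1}{-9103 + 8249} = \left(-3\right) \left(- \frac{1}{139}\right) - \frac{1}{-854} = \frac{3}{139} - - \frac{1}{854} = \frac{3}{139} + \frac{1}{854} = \frac{2701}{118706}$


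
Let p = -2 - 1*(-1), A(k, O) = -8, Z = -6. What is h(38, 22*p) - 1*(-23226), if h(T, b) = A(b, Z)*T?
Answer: 22922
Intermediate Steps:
p = -1 (p = -2 + 1 = -1)
h(T, b) = -8*T
h(38, 22*p) - 1*(-23226) = -8*38 - 1*(-23226) = -304 + 23226 = 22922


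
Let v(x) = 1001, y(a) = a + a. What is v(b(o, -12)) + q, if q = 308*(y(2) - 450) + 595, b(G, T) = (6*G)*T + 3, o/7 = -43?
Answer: -135772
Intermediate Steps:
o = -301 (o = 7*(-43) = -301)
y(a) = 2*a
b(G, T) = 3 + 6*G*T (b(G, T) = 6*G*T + 3 = 3 + 6*G*T)
q = -136773 (q = 308*(2*2 - 450) + 595 = 308*(4 - 450) + 595 = 308*(-446) + 595 = -137368 + 595 = -136773)
v(b(o, -12)) + q = 1001 - 136773 = -135772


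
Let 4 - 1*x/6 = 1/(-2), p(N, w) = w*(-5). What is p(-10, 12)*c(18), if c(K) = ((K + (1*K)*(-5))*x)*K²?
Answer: 37791360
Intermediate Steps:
p(N, w) = -5*w
x = 27 (x = 24 - 6/(-2) = 24 - 6*(-½) = 24 + 3 = 27)
c(K) = -108*K³ (c(K) = ((K + (1*K)*(-5))*27)*K² = ((K + K*(-5))*27)*K² = ((K - 5*K)*27)*K² = (-4*K*27)*K² = (-108*K)*K² = -108*K³)
p(-10, 12)*c(18) = (-5*12)*(-108*18³) = -(-6480)*5832 = -60*(-629856) = 37791360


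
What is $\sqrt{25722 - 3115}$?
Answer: $\sqrt{22607} \approx 150.36$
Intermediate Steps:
$\sqrt{25722 - 3115} = \sqrt{22607}$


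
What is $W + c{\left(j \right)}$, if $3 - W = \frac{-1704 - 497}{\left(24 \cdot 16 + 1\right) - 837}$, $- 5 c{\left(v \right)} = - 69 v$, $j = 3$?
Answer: $\frac{89339}{2260} \approx 39.531$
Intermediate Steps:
$c{\left(v \right)} = \frac{69 v}{5}$ ($c{\left(v \right)} = - \frac{\left(-69\right) v}{5} = \frac{69 v}{5}$)
$W = - \frac{845}{452}$ ($W = 3 - \frac{-1704 - 497}{\left(24 \cdot 16 + 1\right) - 837} = 3 - - \frac{2201}{\left(384 + 1\right) - 837} = 3 - - \frac{2201}{385 - 837} = 3 - - \frac{2201}{-452} = 3 - \left(-2201\right) \left(- \frac{1}{452}\right) = 3 - \frac{2201}{452} = - \frac{845}{452} \approx -1.8695$)
$W + c{\left(j \right)} = - \frac{845}{452} + \frac{69}{5} \cdot 3 = - \frac{845}{452} + \frac{207}{5} = \frac{89339}{2260}$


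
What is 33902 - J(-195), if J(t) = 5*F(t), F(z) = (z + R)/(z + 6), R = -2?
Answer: 6406493/189 ≈ 33897.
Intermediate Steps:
F(z) = (-2 + z)/(6 + z) (F(z) = (z - 2)/(z + 6) = (-2 + z)/(6 + z))
J(t) = 5*(-2 + t)/(6 + t) (J(t) = 5*((-2 + t)/(6 + t)) = 5*(-2 + t)/(6 + t))
33902 - J(-195) = 33902 - 5*(-2 - 195)/(6 - 195) = 33902 - 5*(-197)/(-189) = 33902 - 5*(-1)*(-197)/189 = 33902 - 1*985/189 = 33902 - 985/189 = 6406493/189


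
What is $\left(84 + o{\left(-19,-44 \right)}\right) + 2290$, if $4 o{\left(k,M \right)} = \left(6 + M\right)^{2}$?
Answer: $2735$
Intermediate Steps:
$o{\left(k,M \right)} = \frac{\left(6 + M\right)^{2}}{4}$
$\left(84 + o{\left(-19,-44 \right)}\right) + 2290 = \left(84 + \frac{\left(6 - 44\right)^{2}}{4}\right) + 2290 = \left(84 + \frac{\left(-38\right)^{2}}{4}\right) + 2290 = \left(84 + \frac{1}{4} \cdot 1444\right) + 2290 = \left(84 + 361\right) + 2290 = 445 + 2290 = 2735$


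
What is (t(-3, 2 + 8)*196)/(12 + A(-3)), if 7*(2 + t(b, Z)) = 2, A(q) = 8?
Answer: -84/5 ≈ -16.800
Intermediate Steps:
t(b, Z) = -12/7 (t(b, Z) = -2 + (1/7)*2 = -2 + 2/7 = -12/7)
(t(-3, 2 + 8)*196)/(12 + A(-3)) = (-12/7*196)/(12 + 8) = -336/20 = -336*1/20 = -84/5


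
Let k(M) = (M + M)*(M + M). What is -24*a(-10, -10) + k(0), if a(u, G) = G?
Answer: 240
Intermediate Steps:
k(M) = 4*M² (k(M) = (2*M)*(2*M) = 4*M²)
-24*a(-10, -10) + k(0) = -24*(-10) + 4*0² = 240 + 4*0 = 240 + 0 = 240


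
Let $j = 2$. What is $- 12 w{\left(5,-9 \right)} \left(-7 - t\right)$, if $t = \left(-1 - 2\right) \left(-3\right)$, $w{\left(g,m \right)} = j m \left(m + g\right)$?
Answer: $13824$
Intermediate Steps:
$w{\left(g,m \right)} = 2 m \left(g + m\right)$ ($w{\left(g,m \right)} = 2 m \left(m + g\right) = 2 m \left(g + m\right)$)
$t = 9$ ($t = \left(-3\right) \left(-3\right) = 9$)
$- 12 w{\left(5,-9 \right)} \left(-7 - t\right) = - 12 \cdot 2 \left(-9\right) \left(5 - 9\right) \left(-7 - 9\right) = - 12 \cdot 2 \left(-9\right) \left(-4\right) \left(-7 - 9\right) = \left(-12\right) 72 \left(-16\right) = \left(-864\right) \left(-16\right) = 13824$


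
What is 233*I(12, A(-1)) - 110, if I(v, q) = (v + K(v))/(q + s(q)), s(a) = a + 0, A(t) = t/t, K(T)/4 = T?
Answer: 6880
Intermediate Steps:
K(T) = 4*T
A(t) = 1
s(a) = a
I(v, q) = 5*v/(2*q) (I(v, q) = (v + 4*v)/(q + q) = (5*v)/((2*q)) = (5*v)*(1/(2*q)) = 5*v/(2*q))
233*I(12, A(-1)) - 110 = 233*((5/2)*12/1) - 110 = 233*((5/2)*12*1) - 110 = 233*30 - 110 = 6990 - 110 = 6880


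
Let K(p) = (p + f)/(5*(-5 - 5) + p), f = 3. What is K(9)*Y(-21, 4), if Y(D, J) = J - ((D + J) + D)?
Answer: -504/41 ≈ -12.293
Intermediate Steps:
Y(D, J) = -2*D (Y(D, J) = J - (J + 2*D) = J + (-J - 2*D) = -2*D)
K(p) = (3 + p)/(-50 + p) (K(p) = (p + 3)/(5*(-5 - 5) + p) = (3 + p)/(5*(-10) + p) = (3 + p)/(-50 + p))
K(9)*Y(-21, 4) = ((3 + 9)/(-50 + 9))*(-2*(-21)) = (12/(-41))*42 = -1/41*12*42 = -12/41*42 = -504/41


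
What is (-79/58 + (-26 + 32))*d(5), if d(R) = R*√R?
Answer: 1345*√5/58 ≈ 51.854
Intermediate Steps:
d(R) = R^(3/2)
(-79/58 + (-26 + 32))*d(5) = (-79/58 + (-26 + 32))*5^(3/2) = (-79*1/58 + 6)*(5*√5) = (-79/58 + 6)*(5*√5) = 269*(5*√5)/58 = 1345*√5/58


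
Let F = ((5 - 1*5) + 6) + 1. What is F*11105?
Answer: 77735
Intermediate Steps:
F = 7 (F = ((5 - 5) + 6) + 1 = (0 + 6) + 1 = 6 + 1 = 7)
F*11105 = 7*11105 = 77735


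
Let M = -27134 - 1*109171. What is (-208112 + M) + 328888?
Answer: -15529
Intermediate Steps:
M = -136305 (M = -27134 - 109171 = -136305)
(-208112 + M) + 328888 = (-208112 - 136305) + 328888 = -344417 + 328888 = -15529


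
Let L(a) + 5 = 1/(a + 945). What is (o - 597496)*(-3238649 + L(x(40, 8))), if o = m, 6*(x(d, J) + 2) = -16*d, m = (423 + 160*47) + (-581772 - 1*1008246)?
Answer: 17710720724083193/2509 ≈ 7.0589e+12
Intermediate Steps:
m = -1582075 (m = (423 + 7520) + (-581772 - 1008246) = 7943 - 1590018 = -1582075)
x(d, J) = -2 - 8*d/3 (x(d, J) = -2 + (-16*d)/6 = -2 - 8*d/3)
o = -1582075
L(a) = -5 + 1/(945 + a) (L(a) = -5 + 1/(a + 945) = -5 + 1/(945 + a))
(o - 597496)*(-3238649 + L(x(40, 8))) = (-1582075 - 597496)*(-3238649 + (-4724 - 5*(-2 - 8/3*40))/(945 + (-2 - 8/3*40))) = -2179571*(-3238649 + (-4724 - 5*(-2 - 320/3))/(945 + (-2 - 320/3))) = -2179571*(-3238649 + (-4724 - 5*(-326/3))/(945 - 326/3)) = -2179571*(-3238649 + (-4724 + 1630/3)/(2509/3)) = -2179571*(-3238649 + (3/2509)*(-12542/3)) = -2179571*(-3238649 - 12542/2509) = -2179571*(-8125782883/2509) = 17710720724083193/2509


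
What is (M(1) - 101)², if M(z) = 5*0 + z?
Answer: 10000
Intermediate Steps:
M(z) = z (M(z) = 0 + z = z)
(M(1) - 101)² = (1 - 101)² = (-100)² = 10000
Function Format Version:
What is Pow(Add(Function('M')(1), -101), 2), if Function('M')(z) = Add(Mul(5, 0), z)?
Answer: 10000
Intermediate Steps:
Function('M')(z) = z (Function('M')(z) = Add(0, z) = z)
Pow(Add(Function('M')(1), -101), 2) = Pow(Add(1, -101), 2) = Pow(-100, 2) = 10000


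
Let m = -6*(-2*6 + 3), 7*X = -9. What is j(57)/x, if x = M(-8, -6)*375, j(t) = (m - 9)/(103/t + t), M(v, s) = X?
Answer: -133/83800 ≈ -0.0015871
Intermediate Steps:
X = -9/7 (X = (⅐)*(-9) = -9/7 ≈ -1.2857)
m = 54 (m = -6*(-12 + 3) = -6*(-9) = 54)
M(v, s) = -9/7
j(t) = 45/(t + 103/t) (j(t) = (54 - 9)/(103/t + t) = 45/(t + 103/t))
x = -3375/7 (x = -9/7*375 = -3375/7 ≈ -482.14)
j(57)/x = (45*57/(103 + 57²))/(-3375/7) = (45*57/(103 + 3249))*(-7/3375) = (45*57/3352)*(-7/3375) = (45*57*(1/3352))*(-7/3375) = (2565/3352)*(-7/3375) = -133/83800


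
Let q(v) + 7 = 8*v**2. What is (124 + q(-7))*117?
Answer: 59553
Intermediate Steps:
q(v) = -7 + 8*v**2
(124 + q(-7))*117 = (124 + (-7 + 8*(-7)**2))*117 = (124 + (-7 + 8*49))*117 = (124 + (-7 + 392))*117 = (124 + 385)*117 = 509*117 = 59553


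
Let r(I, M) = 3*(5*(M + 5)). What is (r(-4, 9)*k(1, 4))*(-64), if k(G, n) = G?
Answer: -13440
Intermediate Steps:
r(I, M) = 75 + 15*M (r(I, M) = 3*(5*(5 + M)) = 3*(25 + 5*M) = 75 + 15*M)
(r(-4, 9)*k(1, 4))*(-64) = ((75 + 15*9)*1)*(-64) = ((75 + 135)*1)*(-64) = (210*1)*(-64) = 210*(-64) = -13440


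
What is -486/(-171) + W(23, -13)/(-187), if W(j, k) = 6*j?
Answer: 7476/3553 ≈ 2.1041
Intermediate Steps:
-486/(-171) + W(23, -13)/(-187) = -486/(-171) + (6*23)/(-187) = -486*(-1/171) + 138*(-1/187) = 54/19 - 138/187 = 7476/3553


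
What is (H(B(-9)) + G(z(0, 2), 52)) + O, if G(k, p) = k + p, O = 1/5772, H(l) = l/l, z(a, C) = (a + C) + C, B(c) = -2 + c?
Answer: 329005/5772 ≈ 57.000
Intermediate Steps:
z(a, C) = a + 2*C (z(a, C) = (C + a) + C = a + 2*C)
H(l) = 1
O = 1/5772 ≈ 0.00017325
(H(B(-9)) + G(z(0, 2), 52)) + O = (1 + ((0 + 2*2) + 52)) + 1/5772 = (1 + ((0 + 4) + 52)) + 1/5772 = (1 + (4 + 52)) + 1/5772 = (1 + 56) + 1/5772 = 57 + 1/5772 = 329005/5772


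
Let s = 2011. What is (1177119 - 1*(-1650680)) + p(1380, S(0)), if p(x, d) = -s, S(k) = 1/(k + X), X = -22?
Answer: 2825788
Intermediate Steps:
S(k) = 1/(-22 + k) (S(k) = 1/(k - 22) = 1/(-22 + k))
p(x, d) = -2011 (p(x, d) = -1*2011 = -2011)
(1177119 - 1*(-1650680)) + p(1380, S(0)) = (1177119 - 1*(-1650680)) - 2011 = (1177119 + 1650680) - 2011 = 2827799 - 2011 = 2825788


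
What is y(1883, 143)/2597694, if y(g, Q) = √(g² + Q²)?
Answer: √3566138/2597694 ≈ 0.00072696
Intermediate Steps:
y(g, Q) = √(Q² + g²)
y(1883, 143)/2597694 = √(143² + 1883²)/2597694 = √(20449 + 3545689)*(1/2597694) = √3566138*(1/2597694) = √3566138/2597694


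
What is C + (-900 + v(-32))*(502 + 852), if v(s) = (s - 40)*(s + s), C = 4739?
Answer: 5025371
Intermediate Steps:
v(s) = 2*s*(-40 + s) (v(s) = (-40 + s)*(2*s) = 2*s*(-40 + s))
C + (-900 + v(-32))*(502 + 852) = 4739 + (-900 + 2*(-32)*(-40 - 32))*(502 + 852) = 4739 + (-900 + 2*(-32)*(-72))*1354 = 4739 + (-900 + 4608)*1354 = 4739 + 3708*1354 = 4739 + 5020632 = 5025371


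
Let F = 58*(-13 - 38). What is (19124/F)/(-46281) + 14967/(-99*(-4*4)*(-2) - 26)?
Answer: -1024454607205/218628019206 ≈ -4.6858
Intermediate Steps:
F = -2958 (F = 58*(-51) = -2958)
(19124/F)/(-46281) + 14967/(-99*(-4*4)*(-2) - 26) = (19124/(-2958))/(-46281) + 14967/(-99*(-4*4)*(-2) - 26) = (19124*(-1/2958))*(-1/46281) + 14967/(-(-1584)*(-2) - 26) = -9562/1479*(-1/46281) + 14967/(-99*32 - 26) = 9562/68449599 + 14967/(-3168 - 26) = 9562/68449599 + 14967/(-3194) = 9562/68449599 + 14967*(-1/3194) = 9562/68449599 - 14967/3194 = -1024454607205/218628019206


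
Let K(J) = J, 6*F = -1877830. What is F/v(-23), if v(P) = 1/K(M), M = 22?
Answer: -20656130/3 ≈ -6.8854e+6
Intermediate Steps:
F = -938915/3 (F = (⅙)*(-1877830) = -938915/3 ≈ -3.1297e+5)
v(P) = 1/22
F/v(-23) = -938915/(3*1/22) = -938915/3*22 = -20656130/3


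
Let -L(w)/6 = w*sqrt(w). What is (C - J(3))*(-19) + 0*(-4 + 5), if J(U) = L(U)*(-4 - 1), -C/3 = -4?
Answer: -228 + 1710*sqrt(3) ≈ 2733.8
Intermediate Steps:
C = 12 (C = -3*(-4) = 12)
L(w) = -6*w**(3/2) (L(w) = -6*w*sqrt(w) = -6*w**(3/2))
J(U) = 30*U**(3/2) (J(U) = (-6*U**(3/2))*(-4 - 1) = -6*U**(3/2)*(-5) = 30*U**(3/2))
(C - J(3))*(-19) + 0*(-4 + 5) = (12 - 30*3**(3/2))*(-19) + 0*(-4 + 5) = (12 - 30*3*sqrt(3))*(-19) + 0*1 = (12 - 90*sqrt(3))*(-19) + 0 = (-228 + 1710*sqrt(3)) + 0 = -228 + 1710*sqrt(3)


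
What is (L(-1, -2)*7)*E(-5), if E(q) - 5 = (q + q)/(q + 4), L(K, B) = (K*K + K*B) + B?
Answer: 105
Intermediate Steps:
L(K, B) = B + K² + B*K (L(K, B) = (K² + B*K) + B = B + K² + B*K)
E(q) = 5 + 2*q/(4 + q) (E(q) = 5 + (q + q)/(q + 4) = 5 + (2*q)/(4 + q) = 5 + 2*q/(4 + q))
(L(-1, -2)*7)*E(-5) = ((-2 + (-1)² - 2*(-1))*7)*((20 + 7*(-5))/(4 - 5)) = ((-2 + 1 + 2)*7)*((20 - 35)/(-1)) = (1*7)*(-1*(-15)) = 7*15 = 105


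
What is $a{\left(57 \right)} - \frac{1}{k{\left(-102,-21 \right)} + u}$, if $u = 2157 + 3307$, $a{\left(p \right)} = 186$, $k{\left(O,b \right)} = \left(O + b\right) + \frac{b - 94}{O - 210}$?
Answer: $\frac{309969990}{1666507} \approx 186.0$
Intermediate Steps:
$k{\left(O,b \right)} = O + b + \frac{-94 + b}{-210 + O}$ ($k{\left(O,b \right)} = \left(O + b\right) + \frac{-94 + b}{-210 + O} = O + b + \frac{-94 + b}{-210 + O}$)
$u = 5464$
$a{\left(57 \right)} - \frac{1}{k{\left(-102,-21 \right)} + u} = 186 - \frac{1}{\frac{-94 + \left(-102\right)^{2} - -21420 - -4389 - -2142}{-210 - 102} + 5464} = 186 - \frac{1}{\frac{-94 + 10404 + 21420 + 4389 + 2142}{-312} + 5464} = 186 - \frac{1}{\left(- \frac{1}{312}\right) 38261 + 5464} = 186 - \frac{1}{- \frac{38261}{312} + 5464} = 186 - \frac{1}{\frac{1666507}{312}} = 186 - \frac{312}{1666507} = \frac{309969990}{1666507}$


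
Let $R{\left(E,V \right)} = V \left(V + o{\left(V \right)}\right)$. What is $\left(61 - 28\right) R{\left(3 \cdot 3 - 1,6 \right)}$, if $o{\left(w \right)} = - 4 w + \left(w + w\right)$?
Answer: $-1188$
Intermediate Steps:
$o{\left(w \right)} = - 2 w$ ($o{\left(w \right)} = - 4 w + 2 w = - 2 w$)
$R{\left(E,V \right)} = - V^{2}$ ($R{\left(E,V \right)} = V \left(V - 2 V\right) = V \left(- V\right) = - V^{2}$)
$\left(61 - 28\right) R{\left(3 \cdot 3 - 1,6 \right)} = \left(61 - 28\right) \left(- 6^{2}\right) = 33 \left(\left(-1\right) 36\right) = 33 \left(-36\right) = -1188$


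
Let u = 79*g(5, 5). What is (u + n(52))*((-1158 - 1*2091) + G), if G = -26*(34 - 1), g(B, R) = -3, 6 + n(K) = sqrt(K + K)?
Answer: 998001 - 8214*sqrt(26) ≈ 9.5612e+5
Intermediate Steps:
n(K) = -6 + sqrt(2)*sqrt(K) (n(K) = -6 + sqrt(K + K) = -6 + sqrt(2*K) = -6 + sqrt(2)*sqrt(K))
G = -858 (G = -26*33 = -858)
u = -237 (u = 79*(-3) = -237)
(u + n(52))*((-1158 - 1*2091) + G) = (-237 + (-6 + sqrt(2)*sqrt(52)))*((-1158 - 1*2091) - 858) = (-237 + (-6 + sqrt(2)*(2*sqrt(13))))*((-1158 - 2091) - 858) = (-237 + (-6 + 2*sqrt(26)))*(-3249 - 858) = (-243 + 2*sqrt(26))*(-4107) = 998001 - 8214*sqrt(26)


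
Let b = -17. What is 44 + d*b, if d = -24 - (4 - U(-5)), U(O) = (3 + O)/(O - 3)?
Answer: 2063/4 ≈ 515.75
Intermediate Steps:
U(O) = (3 + O)/(-3 + O)
d = -111/4 (d = -24 - (4 - (3 - 5)/(-3 - 5)) = -24 - (4 - (-2)/(-8)) = -24 - (4 - (-1)*(-2)/8) = -24 - (4 - 1*¼) = -24 - (4 - ¼) = -24 - 1*15/4 = -24 - 15/4 = -111/4 ≈ -27.750)
44 + d*b = 44 - 111/4*(-17) = 44 + 1887/4 = 2063/4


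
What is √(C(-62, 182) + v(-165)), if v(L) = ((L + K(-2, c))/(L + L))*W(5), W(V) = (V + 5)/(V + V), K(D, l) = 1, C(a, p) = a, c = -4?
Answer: 2*I*√418605/165 ≈ 7.8424*I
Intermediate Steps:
W(V) = (5 + V)/(2*V) (W(V) = (5 + V)/((2*V)) = (5 + V)*(1/(2*V)) = (5 + V)/(2*V))
v(L) = (1 + L)/(2*L) (v(L) = ((L + 1)/(L + L))*((½)*(5 + 5)/5) = ((1 + L)/((2*L)))*((½)*(⅕)*10) = ((1 + L)*(1/(2*L)))*1 = ((1 + L)/(2*L))*1 = (1 + L)/(2*L))
√(C(-62, 182) + v(-165)) = √(-62 + (½)*(1 - 165)/(-165)) = √(-62 + (½)*(-1/165)*(-164)) = √(-62 + 82/165) = √(-10148/165) = 2*I*√418605/165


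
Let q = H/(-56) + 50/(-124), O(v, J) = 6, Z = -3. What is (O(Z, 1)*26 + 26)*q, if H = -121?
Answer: 39663/124 ≈ 319.86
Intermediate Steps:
q = 3051/1736 (q = -121/(-56) + 50/(-124) = -121*(-1/56) + 50*(-1/124) = 121/56 - 25/62 = 3051/1736 ≈ 1.7575)
(O(Z, 1)*26 + 26)*q = (6*26 + 26)*(3051/1736) = (156 + 26)*(3051/1736) = 182*(3051/1736) = 39663/124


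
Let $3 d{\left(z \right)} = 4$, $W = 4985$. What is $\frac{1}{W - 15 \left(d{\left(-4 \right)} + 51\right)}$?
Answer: $\frac{1}{4200} \approx 0.0002381$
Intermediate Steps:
$d{\left(z \right)} = \frac{4}{3}$ ($d{\left(z \right)} = \frac{1}{3} \cdot 4 = \frac{4}{3}$)
$\frac{1}{W - 15 \left(d{\left(-4 \right)} + 51\right)} = \frac{1}{4985 - 15 \left(\frac{4}{3} + 51\right)} = \frac{1}{4985 - 785} = \frac{1}{4200}$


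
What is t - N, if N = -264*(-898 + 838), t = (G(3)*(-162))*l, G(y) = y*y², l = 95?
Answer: -431370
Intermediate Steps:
G(y) = y³
t = -415530 (t = (3³*(-162))*95 = (27*(-162))*95 = -4374*95 = -415530)
N = 15840 (N = -264*(-60) = 15840)
t - N = -415530 - 1*15840 = -415530 - 15840 = -431370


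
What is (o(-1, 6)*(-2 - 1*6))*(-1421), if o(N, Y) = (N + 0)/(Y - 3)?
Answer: -11368/3 ≈ -3789.3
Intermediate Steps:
o(N, Y) = N/(-3 + Y)
(o(-1, 6)*(-2 - 1*6))*(-1421) = ((-1/(-3 + 6))*(-2 - 1*6))*(-1421) = ((-1/3)*(-2 - 6))*(-1421) = (-1*⅓*(-8))*(-1421) = -⅓*(-8)*(-1421) = (8/3)*(-1421) = -11368/3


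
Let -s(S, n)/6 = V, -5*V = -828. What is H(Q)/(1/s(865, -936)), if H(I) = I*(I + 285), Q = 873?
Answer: -5022320112/5 ≈ -1.0045e+9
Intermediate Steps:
V = 828/5 (V = -⅕*(-828) = 828/5 ≈ 165.60)
s(S, n) = -4968/5 (s(S, n) = -6*828/5 = -4968/5)
H(I) = I*(285 + I)
H(Q)/(1/s(865, -936)) = (873*(285 + 873))/(1/(-4968/5)) = (873*1158)/(-5/4968) = 1010934*(-4968/5) = -5022320112/5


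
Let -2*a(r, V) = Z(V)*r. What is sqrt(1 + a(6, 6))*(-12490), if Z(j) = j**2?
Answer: -12490*I*sqrt(107) ≈ -1.292e+5*I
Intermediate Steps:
a(r, V) = -r*V**2/2 (a(r, V) = -V**2*r/2 = -r*V**2/2)
sqrt(1 + a(6, 6))*(-12490) = sqrt(1 - 1/2*6*6**2)*(-12490) = sqrt(1 - 1/2*6*36)*(-12490) = sqrt(1 - 108)*(-12490) = sqrt(-107)*(-12490) = (I*sqrt(107))*(-12490) = -12490*I*sqrt(107)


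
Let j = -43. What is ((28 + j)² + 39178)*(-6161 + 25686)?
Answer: 769343575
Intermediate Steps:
((28 + j)² + 39178)*(-6161 + 25686) = ((28 - 43)² + 39178)*(-6161 + 25686) = ((-15)² + 39178)*19525 = (225 + 39178)*19525 = 39403*19525 = 769343575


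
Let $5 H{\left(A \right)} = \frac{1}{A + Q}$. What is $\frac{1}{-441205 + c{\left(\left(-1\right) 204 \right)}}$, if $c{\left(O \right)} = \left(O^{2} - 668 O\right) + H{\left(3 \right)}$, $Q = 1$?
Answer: $- \frac{20}{5266339} \approx -3.7977 \cdot 10^{-6}$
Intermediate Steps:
$H{\left(A \right)} = \frac{1}{5 \left(1 + A\right)}$ ($H{\left(A \right)} = \frac{1}{5 \left(A + 1\right)} = \frac{1}{5 \left(1 + A\right)}$)
$c{\left(O \right)} = \frac{1}{20} + O^{2} - 668 O$ ($c{\left(O \right)} = \left(O^{2} - 668 O\right) + \frac{1}{5 \left(1 + 3\right)} = \left(O^{2} - 668 O\right) + \frac{1}{5 \cdot 4} = \left(O^{2} - 668 O\right) + \frac{1}{5} \cdot \frac{1}{4} = \left(O^{2} - 668 O\right) + \frac{1}{20} = \frac{1}{20} + O^{2} - 668 O$)
$\frac{1}{-441205 + c{\left(\left(-1\right) 204 \right)}} = \frac{1}{-441205 + \left(\frac{1}{20} + \left(\left(-1\right) 204\right)^{2} - 668 \left(\left(-1\right) 204\right)\right)} = \frac{1}{-441205 + \left(\frac{1}{20} + \left(-204\right)^{2} - -136272\right)} = \frac{1}{-441205 + \left(\frac{1}{20} + 41616 + 136272\right)} = \frac{1}{-441205 + \frac{3557761}{20}} = \frac{1}{- \frac{5266339}{20}} = - \frac{20}{5266339}$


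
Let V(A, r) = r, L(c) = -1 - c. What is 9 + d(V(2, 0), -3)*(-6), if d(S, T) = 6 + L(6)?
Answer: 15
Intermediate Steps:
d(S, T) = -1 (d(S, T) = 6 + (-1 - 1*6) = 6 + (-1 - 6) = 6 - 7 = -1)
9 + d(V(2, 0), -3)*(-6) = 9 - 1*(-6) = 9 + 6 = 15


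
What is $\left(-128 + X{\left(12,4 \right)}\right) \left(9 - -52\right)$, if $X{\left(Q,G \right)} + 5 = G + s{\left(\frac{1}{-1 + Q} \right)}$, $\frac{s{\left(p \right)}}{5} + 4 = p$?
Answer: $- \frac{99674}{11} \approx -9061.3$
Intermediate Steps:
$s{\left(p \right)} = -20 + 5 p$
$X{\left(Q,G \right)} = -25 + G + \frac{5}{-1 + Q}$ ($X{\left(Q,G \right)} = -5 - \left(20 - G - \frac{5}{-1 + Q}\right) = -5 + \left(-20 + G + \frac{5}{-1 + Q}\right) = -25 + G + \frac{5}{-1 + Q}$)
$\left(-128 + X{\left(12,4 \right)}\right) \left(9 - -52\right) = \left(-128 + \frac{5 + \left(-1 + 12\right) \left(-25 + 4\right)}{-1 + 12}\right) \left(9 - -52\right) = \left(-128 + \frac{5 + 11 \left(-21\right)}{11}\right) \left(9 + 52\right) = \left(-128 + \frac{5 - 231}{11}\right) 61 = \left(-128 + \frac{1}{11} \left(-226\right)\right) 61 = \left(-128 - \frac{226}{11}\right) 61 = \left(- \frac{1634}{11}\right) 61 = - \frac{99674}{11}$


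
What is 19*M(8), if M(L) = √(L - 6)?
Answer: 19*√2 ≈ 26.870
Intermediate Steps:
M(L) = √(-6 + L)
19*M(8) = 19*√(-6 + 8) = 19*√2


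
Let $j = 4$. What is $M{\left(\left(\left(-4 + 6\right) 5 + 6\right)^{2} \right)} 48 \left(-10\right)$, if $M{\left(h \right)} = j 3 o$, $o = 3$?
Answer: $-17280$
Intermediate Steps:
$M{\left(h \right)} = 36$ ($M{\left(h \right)} = 4 \cdot 3 \cdot 3 = 12 \cdot 3 = 36$)
$M{\left(\left(\left(-4 + 6\right) 5 + 6\right)^{2} \right)} 48 \left(-10\right) = 36 \cdot 48 \left(-10\right) = 1728 \left(-10\right) = -17280$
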